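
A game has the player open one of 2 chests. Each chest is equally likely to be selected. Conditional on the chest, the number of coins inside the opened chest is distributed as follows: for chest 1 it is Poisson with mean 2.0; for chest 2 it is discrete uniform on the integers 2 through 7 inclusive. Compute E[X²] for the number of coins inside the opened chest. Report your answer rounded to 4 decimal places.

For each component E[X²] = Var + (mean)², giving 1: 6; 2: 23.1667.
Overall E[X²] = 0.5·6 + 0.5·23.1667 = 14.5833.

14.5833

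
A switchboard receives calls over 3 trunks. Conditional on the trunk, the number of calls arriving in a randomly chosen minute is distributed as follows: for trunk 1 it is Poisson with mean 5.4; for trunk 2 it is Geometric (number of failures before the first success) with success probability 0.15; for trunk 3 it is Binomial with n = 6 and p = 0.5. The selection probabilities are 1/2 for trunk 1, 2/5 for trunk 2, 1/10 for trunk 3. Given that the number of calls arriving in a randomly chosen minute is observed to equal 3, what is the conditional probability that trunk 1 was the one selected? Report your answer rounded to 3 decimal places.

0.465

Likelihoods P(X=3 | ·): 1: 0.118533; 2: 0.0921187; 3: 0.3125.
Posterior ∝ prior × likelihood. Numerator for 1: 0.5·0.118533 = 0.0592666.
Normalizing constant: 0.5·0.118533 + 0.4·0.0921187 + 0.1·0.3125 = 0.127364.
P(1 | observation) = 0.0592666 / 0.127364 = 0.465332.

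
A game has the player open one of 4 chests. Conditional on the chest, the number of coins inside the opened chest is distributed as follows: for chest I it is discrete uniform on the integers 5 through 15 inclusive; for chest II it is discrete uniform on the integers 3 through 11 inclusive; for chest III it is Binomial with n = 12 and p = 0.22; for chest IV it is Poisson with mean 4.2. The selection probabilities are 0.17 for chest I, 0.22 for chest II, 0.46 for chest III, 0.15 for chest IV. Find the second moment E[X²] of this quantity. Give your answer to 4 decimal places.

For each component E[X²] = Var + (mean)², giving I: 110; II: 55.6667; III: 9.0288; IV: 21.84.
Overall E[X²] = 0.17·110 + 0.22·55.6667 + 0.46·9.0288 + 0.15·21.84 = 38.3759.

38.3759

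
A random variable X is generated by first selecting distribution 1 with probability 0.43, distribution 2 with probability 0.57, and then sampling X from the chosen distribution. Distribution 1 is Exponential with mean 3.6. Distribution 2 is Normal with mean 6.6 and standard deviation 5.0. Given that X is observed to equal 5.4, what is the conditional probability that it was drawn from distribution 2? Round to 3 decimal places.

Likelihoods f(5.4 | ·): 1: 0.0619806; 2: 0.0775233.
Posterior ∝ prior × likelihood. Numerator for 2: 0.57·0.0775233 = 0.0441883.
Normalizing constant: 0.43·0.0619806 + 0.57·0.0775233 = 0.07084.
P(2 | observation) = 0.0441883 / 0.07084 = 0.623776.

0.624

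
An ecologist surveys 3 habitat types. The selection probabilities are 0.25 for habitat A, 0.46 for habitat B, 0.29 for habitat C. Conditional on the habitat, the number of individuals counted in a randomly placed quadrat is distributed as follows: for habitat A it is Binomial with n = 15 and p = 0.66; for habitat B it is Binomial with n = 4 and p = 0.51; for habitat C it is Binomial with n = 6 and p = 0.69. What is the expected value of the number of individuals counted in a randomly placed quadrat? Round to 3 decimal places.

4.614

Component means — A: 9.9; B: 2.04; C: 4.14.
E[X] = 0.25·9.9 + 0.46·2.04 + 0.29·4.14 = 4.614.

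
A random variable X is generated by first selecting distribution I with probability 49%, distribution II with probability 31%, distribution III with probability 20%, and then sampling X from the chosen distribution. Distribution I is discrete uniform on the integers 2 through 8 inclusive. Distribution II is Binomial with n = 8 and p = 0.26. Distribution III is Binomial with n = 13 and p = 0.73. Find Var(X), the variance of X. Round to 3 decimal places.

9.625

Per component, I: μ=5, E[X²]=29; II: μ=2.08, E[X²]=5.8656; III: μ=9.49, E[X²]=92.6224.
E[X] = 0.49·5 + 0.31·2.08 + 0.2·9.49 = 4.9928.
E[X²] = 0.49·29 + 0.31·5.8656 + 0.2·92.6224 = 34.5528.
Var(X) = E[X²] − (E[X])² = 34.5528 − 24.9281 = 9.62476.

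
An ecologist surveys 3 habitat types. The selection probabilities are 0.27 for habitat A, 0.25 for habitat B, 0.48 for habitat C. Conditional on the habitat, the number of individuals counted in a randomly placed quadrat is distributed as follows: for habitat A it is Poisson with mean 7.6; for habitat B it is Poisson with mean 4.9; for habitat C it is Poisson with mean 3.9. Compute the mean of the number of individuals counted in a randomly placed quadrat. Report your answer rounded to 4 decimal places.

5.1490

Component means — A: 7.6; B: 4.9; C: 3.9.
E[X] = 0.27·7.6 + 0.25·4.9 + 0.48·3.9 = 5.149.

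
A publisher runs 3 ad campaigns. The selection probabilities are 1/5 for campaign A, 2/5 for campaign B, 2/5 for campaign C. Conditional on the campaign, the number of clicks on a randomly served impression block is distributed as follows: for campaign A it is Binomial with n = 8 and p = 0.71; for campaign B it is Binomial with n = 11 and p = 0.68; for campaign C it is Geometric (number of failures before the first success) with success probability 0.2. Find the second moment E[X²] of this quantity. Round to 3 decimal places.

44.520

For each component E[X²] = Var + (mean)², giving A: 33.9096; B: 58.344; C: 36.
Overall E[X²] = 0.2·33.9096 + 0.4·58.344 + 0.4·36 = 44.5195.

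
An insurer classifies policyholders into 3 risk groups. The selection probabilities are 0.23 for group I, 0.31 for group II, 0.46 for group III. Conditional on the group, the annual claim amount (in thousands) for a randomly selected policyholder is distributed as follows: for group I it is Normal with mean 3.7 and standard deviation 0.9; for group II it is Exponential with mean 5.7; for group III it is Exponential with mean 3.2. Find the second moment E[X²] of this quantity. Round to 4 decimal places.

32.8996

For each component E[X²] = Var + (mean)², giving I: 14.5; II: 64.98; III: 20.48.
Overall E[X²] = 0.23·14.5 + 0.31·64.98 + 0.46·20.48 = 32.8996.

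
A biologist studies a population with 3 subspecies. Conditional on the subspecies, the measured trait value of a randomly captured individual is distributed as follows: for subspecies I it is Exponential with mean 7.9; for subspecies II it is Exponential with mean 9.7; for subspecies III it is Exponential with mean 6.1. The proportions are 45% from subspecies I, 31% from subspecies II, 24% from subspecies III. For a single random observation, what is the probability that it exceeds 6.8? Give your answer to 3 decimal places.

Conditional on each subspecies, P(X > 6.8): I: 0.422841; II: 0.496074; III: 0.327996.
By total probability, P(X > 6.8) = 0.45·0.422841 + 0.31·0.496074 + 0.24·0.327996 = 0.42278.

0.423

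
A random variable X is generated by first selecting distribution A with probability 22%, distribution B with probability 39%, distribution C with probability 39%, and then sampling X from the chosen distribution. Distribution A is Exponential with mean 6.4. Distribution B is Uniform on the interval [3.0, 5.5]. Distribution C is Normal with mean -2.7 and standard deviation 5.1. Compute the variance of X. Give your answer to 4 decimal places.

34.2067

Per component, A: μ=6.4, E[X²]=81.92; B: μ=4.25, E[X²]=18.5833; C: μ=-2.7, E[X²]=33.3.
E[X] = 0.22·6.4 + 0.39·4.25 + 0.39·-2.7 = 2.0125.
E[X²] = 0.22·81.92 + 0.39·18.5833 + 0.39·33.3 = 38.2569.
Var(X) = E[X²] − (E[X])² = 38.2569 − 4.05016 = 34.2067.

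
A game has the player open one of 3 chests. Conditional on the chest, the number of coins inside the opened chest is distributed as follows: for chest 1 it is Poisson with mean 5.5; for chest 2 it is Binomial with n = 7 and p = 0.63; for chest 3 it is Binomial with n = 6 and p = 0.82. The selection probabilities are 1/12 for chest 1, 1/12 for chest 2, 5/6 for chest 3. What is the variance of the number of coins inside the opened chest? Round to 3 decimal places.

Per component, 1: μ=5.5, E[X²]=35.75; 2: μ=4.41, E[X²]=21.0798; 3: μ=4.92, E[X²]=25.092.
E[X] = 0.0833333·5.5 + 0.0833333·4.41 + 0.833333·4.92 = 4.92583.
E[X²] = 0.0833333·35.75 + 0.0833333·21.0798 + 0.833333·25.092 = 25.6458.
Var(X) = E[X²] − (E[X])² = 25.6458 − 24.2638 = 1.38198.

1.382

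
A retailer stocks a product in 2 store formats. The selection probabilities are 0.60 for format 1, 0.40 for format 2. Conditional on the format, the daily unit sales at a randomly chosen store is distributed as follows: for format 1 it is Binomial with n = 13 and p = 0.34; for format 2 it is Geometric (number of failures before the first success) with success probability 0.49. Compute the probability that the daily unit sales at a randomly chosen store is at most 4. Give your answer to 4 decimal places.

0.7050

Conditional on each format, P(X ≤ 4): 1: 0.531382; 2: 0.965497.
By total probability, P(X ≤ 4) = 0.6·0.531382 + 0.4·0.965497 = 0.705028.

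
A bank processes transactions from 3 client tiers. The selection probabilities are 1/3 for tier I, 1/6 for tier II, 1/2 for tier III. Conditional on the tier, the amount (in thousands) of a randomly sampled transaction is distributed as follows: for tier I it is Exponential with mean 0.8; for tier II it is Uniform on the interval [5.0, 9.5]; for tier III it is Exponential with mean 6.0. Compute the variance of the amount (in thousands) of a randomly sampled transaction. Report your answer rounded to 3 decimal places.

Per component, I: μ=0.8, E[X²]=1.28; II: μ=7.25, E[X²]=54.25; III: μ=6, E[X²]=72.
E[X] = 0.333333·0.8 + 0.166667·7.25 + 0.5·6 = 4.475.
E[X²] = 0.333333·1.28 + 0.166667·54.25 + 0.5·72 = 45.4683.
Var(X) = E[X²] − (E[X])² = 45.4683 − 20.0256 = 25.4427.

25.443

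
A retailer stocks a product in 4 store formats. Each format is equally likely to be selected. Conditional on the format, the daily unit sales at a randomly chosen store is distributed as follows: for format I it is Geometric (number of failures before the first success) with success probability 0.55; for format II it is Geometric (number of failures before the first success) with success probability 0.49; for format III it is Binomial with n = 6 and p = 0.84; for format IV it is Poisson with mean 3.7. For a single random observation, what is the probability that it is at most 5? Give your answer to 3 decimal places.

Conditional on each format, P(X ≤ 5): I: 0.991696; II: 0.982404; III: 0.648702; IV: 0.830088.
By total probability, P(X ≤ 5) = 0.25·0.991696 + 0.25·0.982404 + 0.25·0.648702 + 0.25·0.830088 = 0.863223.

0.863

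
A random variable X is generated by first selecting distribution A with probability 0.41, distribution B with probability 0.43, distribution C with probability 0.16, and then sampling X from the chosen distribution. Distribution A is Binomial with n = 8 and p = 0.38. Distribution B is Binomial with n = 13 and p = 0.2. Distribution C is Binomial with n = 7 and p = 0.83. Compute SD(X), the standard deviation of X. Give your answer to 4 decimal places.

1.7526

Per component, A: μ=3.04, E[X²]=11.1264; B: μ=2.6, E[X²]=8.84; C: μ=5.81, E[X²]=34.7438.
E[X] = 0.41·3.04 + 0.43·2.6 + 0.16·5.81 = 3.294.
E[X²] = 0.41·11.1264 + 0.43·8.84 + 0.16·34.7438 = 13.922.
Var(X) = E[X²] − (E[X])² = 13.922 − 10.8504 = 3.0716.
SD(X) = √3.0716 = 1.7526.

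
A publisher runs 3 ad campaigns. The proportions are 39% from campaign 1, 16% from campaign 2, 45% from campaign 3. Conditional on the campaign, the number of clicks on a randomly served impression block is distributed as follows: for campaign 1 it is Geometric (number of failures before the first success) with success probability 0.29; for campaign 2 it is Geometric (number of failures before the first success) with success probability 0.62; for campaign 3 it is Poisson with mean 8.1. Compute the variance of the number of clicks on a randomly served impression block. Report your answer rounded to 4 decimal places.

Per component, 1: μ=2.44828, E[X²]=14.4364; 2: μ=0.612903, E[X²]=1.3642; 3: μ=8.1, E[X²]=73.71.
E[X] = 0.39·2.44828 + 0.16·0.612903 + 0.45·8.1 = 4.69789.
E[X²] = 0.39·14.4364 + 0.16·1.3642 + 0.45·73.71 = 39.018.
Var(X) = E[X²] − (E[X])² = 39.018 − 22.0702 = 16.9478.

16.9478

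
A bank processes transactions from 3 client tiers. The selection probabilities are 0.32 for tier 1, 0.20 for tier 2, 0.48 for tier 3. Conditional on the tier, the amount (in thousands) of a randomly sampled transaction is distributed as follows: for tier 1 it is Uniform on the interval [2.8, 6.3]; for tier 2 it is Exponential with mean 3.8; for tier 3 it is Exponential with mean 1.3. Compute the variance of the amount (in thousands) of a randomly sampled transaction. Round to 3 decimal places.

6.284

Per component, 1: μ=4.55, E[X²]=21.7233; 2: μ=3.8, E[X²]=28.88; 3: μ=1.3, E[X²]=3.38.
E[X] = 0.32·4.55 + 0.2·3.8 + 0.48·1.3 = 2.84.
E[X²] = 0.32·21.7233 + 0.2·28.88 + 0.48·3.38 = 14.3499.
Var(X) = E[X²] − (E[X])² = 14.3499 − 8.0656 = 6.28427.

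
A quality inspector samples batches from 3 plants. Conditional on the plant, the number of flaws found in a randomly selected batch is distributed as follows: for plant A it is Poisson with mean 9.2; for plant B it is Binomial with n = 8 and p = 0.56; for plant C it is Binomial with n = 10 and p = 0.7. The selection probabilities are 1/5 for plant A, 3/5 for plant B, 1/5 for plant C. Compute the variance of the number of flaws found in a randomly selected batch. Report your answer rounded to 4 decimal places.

Per component, A: μ=9.2, E[X²]=93.84; B: μ=4.48, E[X²]=22.0416; C: μ=7, E[X²]=51.1.
E[X] = 0.2·9.2 + 0.6·4.48 + 0.2·7 = 5.928.
E[X²] = 0.2·93.84 + 0.6·22.0416 + 0.2·51.1 = 42.213.
Var(X) = E[X²] − (E[X])² = 42.213 − 35.1412 = 7.07178.

7.0718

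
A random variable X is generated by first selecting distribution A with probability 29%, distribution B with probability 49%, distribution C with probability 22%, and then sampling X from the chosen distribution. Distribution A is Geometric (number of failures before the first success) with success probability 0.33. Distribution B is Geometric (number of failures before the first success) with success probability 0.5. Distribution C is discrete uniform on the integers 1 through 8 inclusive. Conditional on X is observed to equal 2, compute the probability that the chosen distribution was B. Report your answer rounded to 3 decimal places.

0.465

Likelihoods P(X=2 | ·): A: 0.148137; B: 0.125; C: 0.125.
Posterior ∝ prior × likelihood. Numerator for B: 0.49·0.125 = 0.06125.
Normalizing constant: 0.29·0.148137 + 0.49·0.125 + 0.22·0.125 = 0.13171.
P(B | observation) = 0.06125 / 0.13171 = 0.465038.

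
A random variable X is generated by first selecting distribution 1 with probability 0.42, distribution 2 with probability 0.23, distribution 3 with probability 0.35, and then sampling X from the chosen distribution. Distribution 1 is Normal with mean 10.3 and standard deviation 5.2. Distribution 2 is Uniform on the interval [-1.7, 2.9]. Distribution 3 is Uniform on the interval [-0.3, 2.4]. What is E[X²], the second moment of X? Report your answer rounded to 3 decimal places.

For each component E[X²] = Var + (mean)², giving 1: 133.13; 2: 2.12333; 3: 1.71.
Overall E[X²] = 0.42·133.13 + 0.23·2.12333 + 0.35·1.71 = 57.0015.

57.001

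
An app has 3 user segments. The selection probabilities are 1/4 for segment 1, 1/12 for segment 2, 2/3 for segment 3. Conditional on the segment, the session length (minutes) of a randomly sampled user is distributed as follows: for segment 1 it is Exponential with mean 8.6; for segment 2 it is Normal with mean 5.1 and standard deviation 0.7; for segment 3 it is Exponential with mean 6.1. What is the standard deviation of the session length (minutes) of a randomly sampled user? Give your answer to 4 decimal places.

6.6851

Per component, 1: μ=8.6, E[X²]=147.92; 2: μ=5.1, E[X²]=26.5; 3: μ=6.1, E[X²]=74.42.
E[X] = 0.25·8.6 + 0.0833333·5.1 + 0.666667·6.1 = 6.64167.
E[X²] = 0.25·147.92 + 0.0833333·26.5 + 0.666667·74.42 = 88.8017.
Var(X) = E[X²] − (E[X])² = 88.8017 − 44.1117 = 44.6899.
SD(X) = √44.6899 = 6.68505.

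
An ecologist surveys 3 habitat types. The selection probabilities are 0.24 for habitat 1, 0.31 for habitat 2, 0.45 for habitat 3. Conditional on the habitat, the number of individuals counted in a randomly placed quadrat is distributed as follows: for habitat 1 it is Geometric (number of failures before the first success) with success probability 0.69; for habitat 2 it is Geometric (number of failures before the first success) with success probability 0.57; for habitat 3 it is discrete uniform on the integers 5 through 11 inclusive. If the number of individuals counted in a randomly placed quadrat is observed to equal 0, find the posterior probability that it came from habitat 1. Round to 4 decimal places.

Likelihoods P(X=0 | ·): 1: 0.69; 2: 0.57; 3: 0.
Posterior ∝ prior × likelihood. Numerator for 1: 0.24·0.69 = 0.1656.
Normalizing constant: 0.24·0.69 + 0.31·0.57 + 0.45·0 = 0.3423.
P(1 | observation) = 0.1656 / 0.3423 = 0.483786.

0.4838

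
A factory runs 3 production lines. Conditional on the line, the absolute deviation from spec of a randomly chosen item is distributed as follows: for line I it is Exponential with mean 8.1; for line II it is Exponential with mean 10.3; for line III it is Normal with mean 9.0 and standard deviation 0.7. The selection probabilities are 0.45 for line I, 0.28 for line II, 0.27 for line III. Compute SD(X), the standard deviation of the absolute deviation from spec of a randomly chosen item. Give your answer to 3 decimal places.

7.759

Per component, I: μ=8.1, E[X²]=131.22; II: μ=10.3, E[X²]=212.18; III: μ=9, E[X²]=81.49.
E[X] = 0.45·8.1 + 0.28·10.3 + 0.27·9 = 8.959.
E[X²] = 0.45·131.22 + 0.28·212.18 + 0.27·81.49 = 140.462.
Var(X) = E[X²] − (E[X])² = 140.462 − 80.2637 = 60.198.
SD(X) = √60.198 = 7.75874.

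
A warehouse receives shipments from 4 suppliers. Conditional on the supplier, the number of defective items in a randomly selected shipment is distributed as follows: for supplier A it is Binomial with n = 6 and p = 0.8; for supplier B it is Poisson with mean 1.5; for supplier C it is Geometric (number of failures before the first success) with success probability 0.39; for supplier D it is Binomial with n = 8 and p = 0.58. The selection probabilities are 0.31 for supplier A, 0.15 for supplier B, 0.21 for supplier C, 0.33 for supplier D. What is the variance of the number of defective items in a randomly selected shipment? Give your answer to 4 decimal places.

4.3424

Per component, A: μ=4.8, E[X²]=24; B: μ=1.5, E[X²]=3.75; C: μ=1.5641, E[X²]=6.45694; D: μ=4.64, E[X²]=23.4784.
E[X] = 0.31·4.8 + 0.15·1.5 + 0.21·1.5641 + 0.33·4.64 = 3.57266.
E[X²] = 0.31·24 + 0.15·3.75 + 0.21·6.45694 + 0.33·23.4784 = 17.1063.
Var(X) = E[X²] − (E[X])² = 17.1063 − 12.7639 = 4.34242.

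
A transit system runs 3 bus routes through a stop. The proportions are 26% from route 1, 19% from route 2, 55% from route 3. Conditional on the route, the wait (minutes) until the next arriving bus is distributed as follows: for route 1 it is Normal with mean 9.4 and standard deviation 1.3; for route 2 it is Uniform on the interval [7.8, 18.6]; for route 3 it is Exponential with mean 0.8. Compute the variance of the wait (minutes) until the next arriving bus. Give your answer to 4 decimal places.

29.9957

Per component, 1: μ=9.4, E[X²]=90.05; 2: μ=13.2, E[X²]=183.96; 3: μ=0.8, E[X²]=1.28.
E[X] = 0.26·9.4 + 0.19·13.2 + 0.55·0.8 = 5.392.
E[X²] = 0.26·90.05 + 0.19·183.96 + 0.55·1.28 = 59.0694.
Var(X) = E[X²] − (E[X])² = 59.0694 − 29.0737 = 29.9957.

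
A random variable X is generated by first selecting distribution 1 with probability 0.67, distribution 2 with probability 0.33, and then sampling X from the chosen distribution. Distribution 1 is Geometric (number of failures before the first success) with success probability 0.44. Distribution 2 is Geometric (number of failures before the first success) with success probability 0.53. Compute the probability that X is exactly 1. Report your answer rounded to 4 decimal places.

Conditional on each component, P(X = 1): 1: 0.2464; 2: 0.2491.
By total probability, P(X = 1) = 0.67·0.2464 + 0.33·0.2491 = 0.247291.

0.2473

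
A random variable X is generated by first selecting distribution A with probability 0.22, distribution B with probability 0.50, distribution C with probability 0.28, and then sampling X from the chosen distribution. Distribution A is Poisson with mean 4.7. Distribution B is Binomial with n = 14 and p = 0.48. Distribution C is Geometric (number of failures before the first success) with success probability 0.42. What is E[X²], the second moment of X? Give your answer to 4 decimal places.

31.6748

For each component E[X²] = Var + (mean)², giving A: 26.79; B: 48.6528; C: 5.19501.
Overall E[X²] = 0.22·26.79 + 0.5·48.6528 + 0.28·5.19501 = 31.6748.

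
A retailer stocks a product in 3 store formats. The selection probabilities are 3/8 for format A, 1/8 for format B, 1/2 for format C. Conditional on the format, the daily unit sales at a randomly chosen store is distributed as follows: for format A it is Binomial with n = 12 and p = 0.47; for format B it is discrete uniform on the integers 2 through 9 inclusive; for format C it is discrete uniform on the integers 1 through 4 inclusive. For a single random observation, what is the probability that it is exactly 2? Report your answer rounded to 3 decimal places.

Conditional on each format, P(X = 2): A: 0.0254975; B: 0.125; C: 0.25.
By total probability, P(X = 2) = 0.375·0.0254975 + 0.125·0.125 + 0.5·0.25 = 0.150187.

0.150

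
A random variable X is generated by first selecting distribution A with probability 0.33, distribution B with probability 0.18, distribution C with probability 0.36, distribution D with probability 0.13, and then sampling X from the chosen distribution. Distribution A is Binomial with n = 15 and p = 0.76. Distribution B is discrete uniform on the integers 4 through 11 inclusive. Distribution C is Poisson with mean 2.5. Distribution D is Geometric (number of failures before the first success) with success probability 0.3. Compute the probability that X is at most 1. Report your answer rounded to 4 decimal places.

0.1697

Conditional on each component, P(X ≤ 1): A: 2.44856e-08; B: 0; C: 0.287297; D: 0.51.
By total probability, P(X ≤ 1) = 0.33·2.44856e-08 + 0.18·0 + 0.36·0.287297 + 0.13·0.51 = 0.169727.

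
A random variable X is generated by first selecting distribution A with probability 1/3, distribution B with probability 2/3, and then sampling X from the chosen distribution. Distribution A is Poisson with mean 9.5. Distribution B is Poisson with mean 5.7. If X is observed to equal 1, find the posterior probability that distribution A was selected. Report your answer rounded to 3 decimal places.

0.018

Likelihoods P(X=1 | ·): A: 0.000711092; B: 0.019072.
Posterior ∝ prior × likelihood. Numerator for A: 0.333333·0.000711092 = 0.000237031.
Normalizing constant: 0.333333·0.000711092 + 0.666667·0.019072 = 0.0129517.
P(A | observation) = 0.000237031 / 0.0129517 = 0.0183011.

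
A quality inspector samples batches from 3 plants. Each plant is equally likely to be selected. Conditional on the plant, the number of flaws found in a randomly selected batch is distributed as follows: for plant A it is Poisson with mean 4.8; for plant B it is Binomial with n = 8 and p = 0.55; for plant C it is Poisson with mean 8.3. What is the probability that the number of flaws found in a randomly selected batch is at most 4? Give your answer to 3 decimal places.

0.361

Conditional on each plant, P(X ≤ 4): A: 0.476259; B: 0.523044; C: 0.0836969.
By total probability, P(X ≤ 4) = 0.333333·0.476259 + 0.333333·0.523044 + 0.333333·0.0836969 = 0.361.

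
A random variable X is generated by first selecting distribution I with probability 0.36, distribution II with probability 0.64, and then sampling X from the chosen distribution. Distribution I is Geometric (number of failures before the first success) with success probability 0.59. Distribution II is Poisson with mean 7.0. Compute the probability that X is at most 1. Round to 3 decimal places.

Conditional on each component, P(X ≤ 1): I: 0.8319; II: 0.00729506.
By total probability, P(X ≤ 1) = 0.36·0.8319 + 0.64·0.00729506 = 0.304153.

0.304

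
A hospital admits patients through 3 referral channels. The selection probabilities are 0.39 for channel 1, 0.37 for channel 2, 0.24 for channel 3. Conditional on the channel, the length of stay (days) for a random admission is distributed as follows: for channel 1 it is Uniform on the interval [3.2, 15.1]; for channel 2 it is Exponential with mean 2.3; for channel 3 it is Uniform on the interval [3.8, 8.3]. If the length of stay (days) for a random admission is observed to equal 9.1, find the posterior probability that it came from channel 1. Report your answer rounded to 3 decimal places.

Likelihoods f(9.1 | ·): 1: 0.0840336; 2: 0.00831719; 3: 0.
Posterior ∝ prior × likelihood. Numerator for 1: 0.39·0.0840336 = 0.0327731.
Normalizing constant: 0.39·0.0840336 + 0.37·0.00831719 + 0.24·0 = 0.0358505.
P(1 | observation) = 0.0327731 / 0.0358505 = 0.914161.

0.914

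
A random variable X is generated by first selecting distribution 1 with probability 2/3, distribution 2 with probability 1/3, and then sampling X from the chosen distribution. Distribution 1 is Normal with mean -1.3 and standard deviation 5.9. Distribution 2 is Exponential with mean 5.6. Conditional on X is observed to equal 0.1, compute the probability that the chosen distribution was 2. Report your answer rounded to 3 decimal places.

Likelihoods f(0.1 | ·): 1: 0.0657403; 2: 0.175411.
Posterior ∝ prior × likelihood. Numerator for 2: 0.333333·0.175411 = 0.0584703.
Normalizing constant: 0.666667·0.0657403 + 0.333333·0.175411 = 0.102297.
P(2 | observation) = 0.0584703 / 0.102297 = 0.571573.

0.572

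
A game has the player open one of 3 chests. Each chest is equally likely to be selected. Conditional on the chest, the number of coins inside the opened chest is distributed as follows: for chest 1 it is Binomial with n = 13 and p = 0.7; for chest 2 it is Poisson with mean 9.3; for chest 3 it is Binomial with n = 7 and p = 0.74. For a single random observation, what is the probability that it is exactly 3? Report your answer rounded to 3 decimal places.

0.026

Conditional on each chest, P(X = 3): 1: 0.000579259; 2: 0.0122563; 3: 0.0648122.
By total probability, P(X = 3) = 0.333333·0.000579259 + 0.333333·0.0122563 + 0.333333·0.0648122 = 0.0258826.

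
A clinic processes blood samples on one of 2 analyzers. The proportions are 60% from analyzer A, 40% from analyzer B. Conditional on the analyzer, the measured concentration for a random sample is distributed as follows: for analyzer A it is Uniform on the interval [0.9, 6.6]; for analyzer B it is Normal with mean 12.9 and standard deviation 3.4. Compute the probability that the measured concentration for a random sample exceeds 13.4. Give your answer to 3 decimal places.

Conditional on each analyzer, P(X > 13.4): A: 0; B: 0.441543.
By total probability, P(X > 13.4) = 0.6·0 + 0.4·0.441543 = 0.176617.

0.177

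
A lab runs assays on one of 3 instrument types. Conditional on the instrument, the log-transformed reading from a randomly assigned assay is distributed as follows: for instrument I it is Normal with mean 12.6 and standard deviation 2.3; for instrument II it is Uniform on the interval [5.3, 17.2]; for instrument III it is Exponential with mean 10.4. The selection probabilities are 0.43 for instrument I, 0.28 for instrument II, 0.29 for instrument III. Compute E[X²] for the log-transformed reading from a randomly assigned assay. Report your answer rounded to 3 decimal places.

For each component E[X²] = Var + (mean)², giving I: 164.05; II: 138.363; III: 216.32.
Overall E[X²] = 0.43·164.05 + 0.28·138.363 + 0.29·216.32 = 172.016.

172.016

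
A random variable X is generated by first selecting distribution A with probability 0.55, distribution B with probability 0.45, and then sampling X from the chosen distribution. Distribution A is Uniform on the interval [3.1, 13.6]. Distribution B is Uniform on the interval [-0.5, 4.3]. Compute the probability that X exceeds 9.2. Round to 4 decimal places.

Conditional on each component, P(X > 9.2): A: 0.419048; B: 0.
By total probability, P(X > 9.2) = 0.55·0.419048 + 0.45·0 = 0.230476.

0.2305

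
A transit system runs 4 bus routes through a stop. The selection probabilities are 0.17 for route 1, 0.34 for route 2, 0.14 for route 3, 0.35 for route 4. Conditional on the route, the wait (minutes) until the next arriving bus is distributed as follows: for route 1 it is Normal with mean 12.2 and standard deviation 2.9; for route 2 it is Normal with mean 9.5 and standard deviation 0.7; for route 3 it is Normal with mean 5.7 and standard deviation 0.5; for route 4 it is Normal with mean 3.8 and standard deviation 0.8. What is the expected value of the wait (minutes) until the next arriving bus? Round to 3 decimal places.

7.432

Component means — 1: 12.2; 2: 9.5; 3: 5.7; 4: 3.8.
E[X] = 0.17·12.2 + 0.34·9.5 + 0.14·5.7 + 0.35·3.8 = 7.432.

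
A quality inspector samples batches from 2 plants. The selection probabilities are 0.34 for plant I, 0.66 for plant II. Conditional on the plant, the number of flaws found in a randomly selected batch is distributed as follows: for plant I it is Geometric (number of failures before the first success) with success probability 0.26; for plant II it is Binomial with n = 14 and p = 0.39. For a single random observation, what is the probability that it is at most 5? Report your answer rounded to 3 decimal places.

0.625

Conditional on each plant, P(X ≤ 5): I: 0.835794; II: 0.516946.
By total probability, P(X ≤ 5) = 0.34·0.835794 + 0.66·0.516946 = 0.625354.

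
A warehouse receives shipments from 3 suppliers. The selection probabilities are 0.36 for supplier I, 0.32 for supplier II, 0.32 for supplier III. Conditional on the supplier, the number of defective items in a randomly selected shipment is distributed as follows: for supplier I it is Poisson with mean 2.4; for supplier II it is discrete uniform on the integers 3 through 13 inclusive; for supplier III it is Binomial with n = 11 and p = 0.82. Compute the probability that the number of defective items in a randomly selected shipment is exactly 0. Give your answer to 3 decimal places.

Conditional on each supplier, P(X = 0): I: 0.090718; II: 0; III: 6.42684e-09.
By total probability, P(X = 0) = 0.36·0.090718 + 0.32·0 + 0.32·6.42684e-09 = 0.0326585.

0.033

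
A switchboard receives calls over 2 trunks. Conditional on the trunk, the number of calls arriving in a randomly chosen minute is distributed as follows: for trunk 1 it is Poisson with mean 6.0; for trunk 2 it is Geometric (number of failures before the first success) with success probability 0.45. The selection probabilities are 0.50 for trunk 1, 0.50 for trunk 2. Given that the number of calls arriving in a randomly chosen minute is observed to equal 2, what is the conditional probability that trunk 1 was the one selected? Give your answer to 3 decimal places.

0.247

Likelihoods P(X=2 | ·): 1: 0.0446175; 2: 0.136125.
Posterior ∝ prior × likelihood. Numerator for 1: 0.5·0.0446175 = 0.0223088.
Normalizing constant: 0.5·0.0446175 + 0.5·0.136125 = 0.0903713.
P(1 | observation) = 0.0223088 / 0.0903713 = 0.246857.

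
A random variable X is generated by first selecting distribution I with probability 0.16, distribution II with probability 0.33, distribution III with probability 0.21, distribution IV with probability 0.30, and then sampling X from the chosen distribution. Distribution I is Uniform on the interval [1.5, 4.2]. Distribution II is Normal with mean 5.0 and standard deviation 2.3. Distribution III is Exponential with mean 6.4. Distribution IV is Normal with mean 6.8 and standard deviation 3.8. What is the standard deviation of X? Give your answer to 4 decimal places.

Per component, I: μ=2.85, E[X²]=8.73; II: μ=5, E[X²]=30.29; III: μ=6.4, E[X²]=81.92; IV: μ=6.8, E[X²]=60.68.
E[X] = 0.16·2.85 + 0.33·5 + 0.21·6.4 + 0.3·6.8 = 5.49.
E[X²] = 0.16·8.73 + 0.33·30.29 + 0.21·81.92 + 0.3·60.68 = 46.7997.
Var(X) = E[X²] − (E[X])² = 46.7997 − 30.1401 = 16.6596.
SD(X) = √16.6596 = 4.08162.

4.0816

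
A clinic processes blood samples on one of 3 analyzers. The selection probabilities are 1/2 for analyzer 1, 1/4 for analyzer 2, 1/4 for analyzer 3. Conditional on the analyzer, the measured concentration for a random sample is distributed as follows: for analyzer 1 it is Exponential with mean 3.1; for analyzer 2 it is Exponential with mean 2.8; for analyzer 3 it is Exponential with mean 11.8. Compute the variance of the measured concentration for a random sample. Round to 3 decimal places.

56.110

Per component, 1: μ=3.1, E[X²]=19.22; 2: μ=2.8, E[X²]=15.68; 3: μ=11.8, E[X²]=278.48.
E[X] = 0.5·3.1 + 0.25·2.8 + 0.25·11.8 = 5.2.
E[X²] = 0.5·19.22 + 0.25·15.68 + 0.25·278.48 = 83.15.
Var(X) = E[X²] − (E[X])² = 83.15 − 27.04 = 56.11.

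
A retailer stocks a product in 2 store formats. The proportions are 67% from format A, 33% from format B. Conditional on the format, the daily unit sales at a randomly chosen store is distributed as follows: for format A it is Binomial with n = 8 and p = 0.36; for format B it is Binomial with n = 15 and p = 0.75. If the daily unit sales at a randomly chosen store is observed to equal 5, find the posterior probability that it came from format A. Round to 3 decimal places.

0.996

Likelihoods P(X=5 | ·): A: 0.0887647; B: 0.000679613.
Posterior ∝ prior × likelihood. Numerator for A: 0.67·0.0887647 = 0.0594724.
Normalizing constant: 0.67·0.0887647 + 0.33·0.000679613 = 0.0596966.
P(A | observation) = 0.0594724 / 0.0596966 = 0.996243.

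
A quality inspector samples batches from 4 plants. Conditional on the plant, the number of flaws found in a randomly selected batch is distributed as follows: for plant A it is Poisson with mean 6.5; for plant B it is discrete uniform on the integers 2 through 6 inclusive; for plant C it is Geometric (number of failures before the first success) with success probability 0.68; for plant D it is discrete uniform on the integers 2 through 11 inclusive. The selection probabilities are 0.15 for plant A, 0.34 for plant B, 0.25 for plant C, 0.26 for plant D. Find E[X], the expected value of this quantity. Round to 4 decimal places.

Component means — A: 6.5; B: 4; C: 0.470588; D: 6.5.
E[X] = 0.15·6.5 + 0.34·4 + 0.25·0.470588 + 0.26·6.5 = 4.14265.

4.1426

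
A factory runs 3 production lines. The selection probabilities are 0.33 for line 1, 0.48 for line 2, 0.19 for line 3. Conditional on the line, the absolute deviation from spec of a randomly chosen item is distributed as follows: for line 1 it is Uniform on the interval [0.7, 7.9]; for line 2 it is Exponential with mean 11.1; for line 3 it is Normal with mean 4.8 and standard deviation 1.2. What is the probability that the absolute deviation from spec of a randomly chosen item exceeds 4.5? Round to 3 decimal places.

Conditional on each line, P(X > 4.5): 1: 0.472222; 2: 0.666706; 3: 0.598706.
By total probability, P(X > 4.5) = 0.33·0.472222 + 0.48·0.666706 + 0.19·0.598706 = 0.589607.

0.590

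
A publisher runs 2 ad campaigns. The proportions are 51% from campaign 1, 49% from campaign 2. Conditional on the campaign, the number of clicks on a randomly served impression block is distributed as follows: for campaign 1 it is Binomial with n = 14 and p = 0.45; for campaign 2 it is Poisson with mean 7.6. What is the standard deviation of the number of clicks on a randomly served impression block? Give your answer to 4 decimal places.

Per component, 1: μ=6.3, E[X²]=43.155; 2: μ=7.6, E[X²]=65.36.
E[X] = 0.51·6.3 + 0.49·7.6 = 6.937.
E[X²] = 0.51·43.155 + 0.49·65.36 = 54.0355.
Var(X) = E[X²] − (E[X])² = 54.0355 − 48.122 = 5.91348.
SD(X) = √5.91348 = 2.43176.

2.4318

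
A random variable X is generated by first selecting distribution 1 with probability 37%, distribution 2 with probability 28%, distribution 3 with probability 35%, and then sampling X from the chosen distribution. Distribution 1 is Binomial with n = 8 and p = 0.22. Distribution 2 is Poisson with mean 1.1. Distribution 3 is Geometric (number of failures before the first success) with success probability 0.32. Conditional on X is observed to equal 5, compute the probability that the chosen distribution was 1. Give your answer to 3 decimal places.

0.224

Likelihoods P(X=5 | ·): 1: 0.0136957; 2: 0.00446744; 3: 0.0465259.
Posterior ∝ prior × likelihood. Numerator for 1: 0.37·0.0136957 = 0.00506742.
Normalizing constant: 0.37·0.0136957 + 0.28·0.00446744 + 0.35·0.0465259 = 0.0226024.
P(1 | observation) = 0.00506742 / 0.0226024 = 0.224199.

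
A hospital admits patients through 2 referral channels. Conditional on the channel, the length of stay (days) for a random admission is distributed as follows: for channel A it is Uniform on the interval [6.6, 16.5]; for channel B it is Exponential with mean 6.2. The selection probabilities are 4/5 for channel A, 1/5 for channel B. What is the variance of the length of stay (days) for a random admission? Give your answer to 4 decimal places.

18.8016

Per component, A: μ=11.55, E[X²]=141.57; B: μ=6.2, E[X²]=76.88.
E[X] = 0.8·11.55 + 0.2·6.2 = 10.48.
E[X²] = 0.8·141.57 + 0.2·76.88 = 128.632.
Var(X) = E[X²] − (E[X])² = 128.632 − 109.83 = 18.8016.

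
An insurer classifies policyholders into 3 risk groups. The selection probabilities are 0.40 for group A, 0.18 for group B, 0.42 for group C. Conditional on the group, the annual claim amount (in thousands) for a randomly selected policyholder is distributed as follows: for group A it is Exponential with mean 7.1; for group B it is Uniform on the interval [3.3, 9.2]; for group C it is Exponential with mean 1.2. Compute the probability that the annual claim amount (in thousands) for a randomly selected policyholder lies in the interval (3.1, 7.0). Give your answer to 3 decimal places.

0.253

Conditional on each group, P(3.1 < X < 7.0): A: 0.27312; B: 0.627119; C: 0.0725935.
By total probability, P(3.1 < X < 7.0) = 0.4·0.27312 + 0.18·0.627119 + 0.42·0.0725935 = 0.252618.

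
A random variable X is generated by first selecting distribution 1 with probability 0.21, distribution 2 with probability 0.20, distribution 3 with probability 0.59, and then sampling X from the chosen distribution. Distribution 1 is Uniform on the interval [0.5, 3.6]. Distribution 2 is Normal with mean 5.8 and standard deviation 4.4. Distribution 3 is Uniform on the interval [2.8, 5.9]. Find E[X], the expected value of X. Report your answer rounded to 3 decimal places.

4.157

Component means — 1: 2.05; 2: 5.8; 3: 4.35.
E[X] = 0.21·2.05 + 0.2·5.8 + 0.59·4.35 = 4.157.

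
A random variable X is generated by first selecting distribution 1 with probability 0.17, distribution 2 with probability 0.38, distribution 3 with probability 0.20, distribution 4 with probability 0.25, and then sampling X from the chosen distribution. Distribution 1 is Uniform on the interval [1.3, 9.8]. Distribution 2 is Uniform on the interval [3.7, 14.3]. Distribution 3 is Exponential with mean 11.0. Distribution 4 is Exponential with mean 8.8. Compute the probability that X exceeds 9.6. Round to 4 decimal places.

0.3400

Conditional on each component, P(X > 9.6): 1: 0.0235294; 2: 0.443396; 3: 0.417811; 4: 0.335911.
By total probability, P(X > 9.6) = 0.17·0.0235294 + 0.38·0.443396 + 0.2·0.417811 + 0.25·0.335911 = 0.34003.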